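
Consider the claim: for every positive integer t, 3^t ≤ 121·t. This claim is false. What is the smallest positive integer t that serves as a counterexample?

t = 6

Check each positive integer t in order until 3^t > 121·t.
The first 5 eligible values, up to t = 5, all satisfy the conclusion.
t = 6: 3^t = 729 and 121·t = 726, so 729 > 726.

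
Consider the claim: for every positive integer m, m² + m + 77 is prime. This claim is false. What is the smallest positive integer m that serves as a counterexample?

m = 6

The first 5 eligible values, up to m = 5, all satisfy the conclusion.
m = 6: m² + m + 77 = 119 = 7 × 17, composite.
Thus m = 6 disproves the claim, and no smaller m works.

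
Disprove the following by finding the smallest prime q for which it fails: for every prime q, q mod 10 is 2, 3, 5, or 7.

We need the least prime q for which the claim fails.
q = 2: 2 mod 10 = 2.
q = 3: 3 mod 10 = 3.
q = 5: 5 mod 10 = 5.
q = 7: 7 mod 10 = 7.
q = 11: 11 mod 10 = 1 — not in {2, 3, 5, 7}.

q = 11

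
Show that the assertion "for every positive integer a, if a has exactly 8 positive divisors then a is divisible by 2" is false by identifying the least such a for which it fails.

A counterexample is any positive integer a such that a has exactly 8 positive divisors but a is not divisible by 2; we check each in order.
The first 12 eligible values, up to a = 104, all satisfy the conclusion.
a = 105: τ(105) = 8; 105 mod 2 = 1.

a = 105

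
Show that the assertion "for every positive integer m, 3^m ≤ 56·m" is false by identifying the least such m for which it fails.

m = 1: 3^m = 3 and 56·m = 56, so 3 ≤ 56.
m = 2: 3^m = 9 and 56·m = 112, so 9 ≤ 112.
m = 3: 3^m = 27 and 56·m = 168, so 27 ≤ 168.
m = 4: 3^m = 81 and 56·m = 224, so 81 ≤ 224.
m = 5: 3^m = 243 and 56·m = 280, so 243 ≤ 280.
m = 6: 3^m = 729 and 56·m = 336, so 729 > 336.
So m = 6 is the smallest counterexample.

m = 6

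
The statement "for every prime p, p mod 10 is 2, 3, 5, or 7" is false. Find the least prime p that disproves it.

A counterexample is any prime p such that the claim fails; we check each in order.
The first 4 eligible values, up to p = 7, all satisfy the conclusion.
p = 11: 11 mod 10 = 1 — not in {2, 3, 5, 7}.
Thus p = 11 disproves the claim, and no smaller p works.

p = 11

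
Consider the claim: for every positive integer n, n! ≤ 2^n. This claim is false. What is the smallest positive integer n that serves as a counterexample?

n = 4

For n = 1, 2, 3 the conclusion holds.
n = 4: n! = 24 and 2^n = 16, so 24 > 16.
Hence n = 4 is a counterexample.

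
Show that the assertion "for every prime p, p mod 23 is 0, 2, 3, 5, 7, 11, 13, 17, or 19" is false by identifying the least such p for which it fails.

Check each prime p in order until the claim fails.
For p = 2, 3, 5, 7, 11, 13, 17, 19, 23 the conclusion holds.
p = 29: 29 mod 23 = 6 — not in {0, 2, 3, 5, 7, 11, 13, 17, 19}.
Hence p = 29 is a counterexample.

p = 29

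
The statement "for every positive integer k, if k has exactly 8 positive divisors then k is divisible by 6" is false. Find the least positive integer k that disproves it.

k = 40

For k = 24, 30 the conclusion holds.
k = 40: τ(40) = 8; 40 mod 6 = 4.
So k = 40 is the smallest counterexample.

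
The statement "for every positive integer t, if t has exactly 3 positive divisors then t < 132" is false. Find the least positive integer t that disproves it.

t = 169

A counterexample is any positive integer t such that t has exactly 3 positive divisors but the claim fails; we check each in order.
t = 4: τ(4) = 3; 4 < 132.
t = 9: τ(9) = 3; 9 < 132.
t = 25: τ(25) = 3; 25 < 132.
t = 49: τ(49) = 3; 49 < 132.
t = 121: τ(121) = 3; 121 < 132.
t = 169: τ(169) = 3; 169 ≥ 132.
Thus t = 169 disproves the claim, and no smaller t works.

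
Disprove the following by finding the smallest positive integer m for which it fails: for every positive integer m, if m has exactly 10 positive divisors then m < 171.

Check each positive integer m in order until m has exactly 10 positive divisors but the claim fails.
The first 4 eligible values, up to m = 162, all satisfy the conclusion.
m = 176: τ(176) = 10; 176 ≥ 171.
Thus m = 176 disproves the claim, and no smaller m works.

m = 176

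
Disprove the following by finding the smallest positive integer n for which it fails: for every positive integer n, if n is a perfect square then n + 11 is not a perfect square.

The first 4 eligible values, up to n = 16, all satisfy the conclusion.
n = 25: 25 = 5² and 25 + 11 = 36 = 6².
Hence n = 25 is a counterexample.

n = 25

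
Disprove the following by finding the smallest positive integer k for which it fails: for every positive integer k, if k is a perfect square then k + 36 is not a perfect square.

k = 1: 1 + 36 = 37, not a perfect square.
k = 4: 4 + 36 = 40, not a perfect square.
k = 9: 9 + 36 = 45, not a perfect square.
k = 16: 16 + 36 = 52, not a perfect square.
k = 25: 25 + 36 = 61, not a perfect square.
k = 36: 36 + 36 = 72, not a perfect square.
k = 49: 49 + 36 = 85, not a perfect square.
k = 64: 64 = 8² and 64 + 36 = 100 = 10².

k = 64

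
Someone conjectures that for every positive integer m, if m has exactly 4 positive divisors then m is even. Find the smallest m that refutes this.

m = 15

A counterexample is any positive integer m such that m has exactly 4 positive divisors but m is odd; we check each in order.
The first 4 eligible values, up to m = 14, all satisfy the conclusion.
m = 15: divisors of 15: 1, 3, 5, 15; 15 is odd.
Thus m = 15 disproves the claim, and no smaller m works.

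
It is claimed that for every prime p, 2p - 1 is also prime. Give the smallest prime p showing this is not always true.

p = 5

A counterexample is any prime p such that 2p - 1 is not prime; we check each in order.
For p = 2, 3 the conclusion holds.
p = 5: 2p - 1 = 9 = 3 × 3, not prime.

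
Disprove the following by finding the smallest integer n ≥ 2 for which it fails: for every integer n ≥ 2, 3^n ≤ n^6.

n = 15

A counterexample is any integer n ≥ 2 such that 3^n > n^6; we check each in order.
For n = 2, 3, 4, 5, …, 12, 13, 14 the conclusion holds.
n = 15: 3^n = 14348907 and n^6 = 11390625, so 14348907 > 11390625.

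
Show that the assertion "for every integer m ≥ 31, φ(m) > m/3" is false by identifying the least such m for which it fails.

m = 36

Check each integer m ≥ 31 in order until the claim fails.
The first 5 eligible values, up to m = 35, all satisfy the conclusion.
m = 36: φ(36) = 12 and 36/3 = 12, so φ(36) ≤ 36/3.
So m = 36 is the smallest counterexample.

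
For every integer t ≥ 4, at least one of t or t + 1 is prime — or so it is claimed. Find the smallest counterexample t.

We need the least integer t ≥ 4 for which t, t + 1 are both composite.
The first 4 eligible values, up to t = 7, all satisfy the conclusion.
t = 8: 8 = 2 × 4; 9 = 3 × 3 — both composite.
Thus t = 8 disproves the claim, and no smaller t works.

t = 8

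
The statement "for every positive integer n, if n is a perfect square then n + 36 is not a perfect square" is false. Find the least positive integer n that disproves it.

n = 64

n = 1: 1 + 36 = 37, not a perfect square.
n = 4: 4 + 36 = 40, not a perfect square.
n = 9: 9 + 36 = 45, not a perfect square.
n = 16: 16 + 36 = 52, not a perfect square.
n = 25: 25 + 36 = 61, not a perfect square.
n = 36: 36 + 36 = 72, not a perfect square.
n = 49: 49 + 36 = 85, not a perfect square.
n = 64: 64 = 8² and 64 + 36 = 100 = 10².
So n = 64 is the smallest counterexample.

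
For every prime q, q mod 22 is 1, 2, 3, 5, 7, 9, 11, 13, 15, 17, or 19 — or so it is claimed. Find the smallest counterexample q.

q = 43

The first 13 eligible values, up to q = 41, all satisfy the conclusion.
q = 43: 43 mod 22 = 21 — not in {1, 2, 3, 5, 7, 9, 11, 13, 15, 17, 19}.
Thus q = 43 disproves the claim, and no smaller q works.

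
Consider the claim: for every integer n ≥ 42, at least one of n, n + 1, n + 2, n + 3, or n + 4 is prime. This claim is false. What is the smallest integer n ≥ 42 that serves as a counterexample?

n = 48

n = 42: 43 is prime.
n = 43: 43 is prime.
n = 44: 47 is prime.
n = 45: 47 is prime.
n = 46: 47 is prime.
n = 47: 47 is prime.
n = 48: 48 = 2 × 24; 49 = 7 × 7; 50 = 2 × 25; 51 = 3 × 17; 52 = 2 × 26 — all composite.
Thus n = 48 disproves the claim, and no smaller n works.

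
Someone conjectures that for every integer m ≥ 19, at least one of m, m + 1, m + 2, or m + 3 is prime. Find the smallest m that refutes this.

We need the least integer m ≥ 19 for which m, m + 1, m + 2, m + 3 are all composite.
For m = 19, 20, 21, 22, 23 the conclusion holds.
m = 24: 24 = 2 × 12; 25 = 5 × 5; 26 = 2 × 13; 27 = 3 × 9 — all composite.

m = 24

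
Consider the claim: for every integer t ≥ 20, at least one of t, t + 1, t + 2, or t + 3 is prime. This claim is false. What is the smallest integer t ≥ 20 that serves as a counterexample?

t = 24

We need the least integer t ≥ 20 for which t, t + 1, t + 2, t + 3 are all composite.
For t = 20, 21, 22, 23 the conclusion holds.
t = 24: 24 = 2 × 12; 25 = 5 × 5; 26 = 2 × 13; 27 = 3 × 9 — all composite.
Thus t = 24 disproves the claim, and no smaller t works.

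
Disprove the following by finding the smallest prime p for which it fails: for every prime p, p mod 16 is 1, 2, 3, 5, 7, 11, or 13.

For p = 2, 3, 5, 7, 11, 13, 17, 19, 23, 29 the conclusion holds.
p = 31: 31 mod 16 = 15 — not in {1, 2, 3, 5, 7, 11, 13}.
So p = 31 is the smallest counterexample.

p = 31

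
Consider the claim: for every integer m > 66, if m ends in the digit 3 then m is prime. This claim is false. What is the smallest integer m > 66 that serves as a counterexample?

Check each integer m > 66 in order until m ends in the digit 3 but m is not prime.
m = 73: 73 ends in 3 and is prime.
m = 83: 83 ends in 3 and is prime.
m = 93: 93 ends in 3; 93 = 3 × 31, composite.

m = 93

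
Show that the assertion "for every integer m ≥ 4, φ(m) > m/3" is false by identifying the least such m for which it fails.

m = 4: φ(4) = 2 and 4/3 = 4/3, so φ(4) > 4/3.
m = 5: φ(5) = 4 and 5/3 = 5/3, so φ(5) > 5/3.
m = 6: φ(6) = 2 and 6/3 = 2, so φ(6) ≤ 6/3.

m = 6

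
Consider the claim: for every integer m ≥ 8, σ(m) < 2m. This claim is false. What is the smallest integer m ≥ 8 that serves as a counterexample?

m = 12

m = 8: σ(8) = 15; 15 < 16.
m = 9: σ(9) = 13; 13 < 18.
m = 10: σ(10) = 18; 18 < 20.
m = 11: σ(11) = 12; 12 < 22.
m = 12: σ(12) = 28; 28 ≥ 24.
Thus m = 12 disproves the claim, and no smaller m works.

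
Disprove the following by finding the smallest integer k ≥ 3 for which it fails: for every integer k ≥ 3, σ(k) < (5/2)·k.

A counterexample is any integer k ≥ 3 such that the claim fails; we check each in order.
For k = 3, 4, 5, 6, …, 21, 22, 23 the conclusion holds.
k = 24: σ(24) = 60; 60 ≥ 60.
Thus k = 24 disproves the claim, and no smaller k works.

k = 24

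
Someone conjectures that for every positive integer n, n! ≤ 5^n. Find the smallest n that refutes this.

The first 11 eligible values, up to n = 11, all satisfy the conclusion.
n = 12: n! = 479001600 and 5^n = 244140625, so 479001600 > 244140625.
Thus n = 12 disproves the claim, and no smaller n works.

n = 12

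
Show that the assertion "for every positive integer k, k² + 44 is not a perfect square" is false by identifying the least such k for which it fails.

k = 10

We need the least positive integer k for which k² + 44 is a perfect square.
For k = 1, 2, 3, 4, 5, 6, 7, 8, 9 the conclusion holds.
k = 10: 10² + 44 = 144 = 12², a perfect square.
So k = 10 is the smallest counterexample.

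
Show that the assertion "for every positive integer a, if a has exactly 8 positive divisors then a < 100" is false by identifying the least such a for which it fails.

a = 102

We need the least positive integer a for which a has exactly 8 positive divisors but the claim fails.
For a = 24, 30, 40, 42, 54, 56, 66, 70, 78, 88 the conclusion holds.
a = 102: τ(102) = 8; 102 ≥ 100.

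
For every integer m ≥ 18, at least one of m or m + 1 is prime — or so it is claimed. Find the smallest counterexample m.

For m = 18, 19 the conclusion holds.
m = 20: 20 = 2 × 10; 21 = 3 × 7 — both composite.

m = 20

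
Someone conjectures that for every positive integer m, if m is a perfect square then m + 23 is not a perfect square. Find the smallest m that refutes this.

A counterexample is any positive integer m such that m is a perfect square but m + 23 is a perfect square; we check each in order.
For m = 1, 4, 9, 16, 25, 36, 49, 64, 81, 100 the conclusion holds.
m = 121: 121 = 11² and 121 + 23 = 144 = 12².

m = 121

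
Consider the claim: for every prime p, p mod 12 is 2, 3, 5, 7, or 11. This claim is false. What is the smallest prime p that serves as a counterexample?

Check each prime p in order until the claim fails.
The first 5 eligible values, up to p = 11, all satisfy the conclusion.
p = 13: 13 mod 12 = 1 — not in {2, 3, 5, 7, 11}.
Thus p = 13 disproves the claim, and no smaller p works.

p = 13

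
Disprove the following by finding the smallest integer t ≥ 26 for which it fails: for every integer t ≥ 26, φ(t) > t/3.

Check each integer t ≥ 26 in order until the claim fails.
For t = 26, 27, 28, 29 the conclusion holds.
t = 30: φ(30) = 8 and 30/3 = 10, so φ(30) ≤ 30/3.
Thus t = 30 disproves the claim, and no smaller t works.

t = 30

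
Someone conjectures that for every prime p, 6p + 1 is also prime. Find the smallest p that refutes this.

We need the least prime p for which 6p + 1 is not prime.
p = 2: 6p + 1 = 13, prime.
p = 3: 6p + 1 = 19, prime.
p = 5: 6p + 1 = 31, prime.
p = 7: 6p + 1 = 43, prime.
p = 11: 6p + 1 = 67, prime.
p = 13: 6p + 1 = 79, prime.
p = 17: 6p + 1 = 103, prime.
p = 19: 6p + 1 = 115 = 5 × 23, not prime.

p = 19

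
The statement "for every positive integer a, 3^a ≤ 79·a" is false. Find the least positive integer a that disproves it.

a = 6

We need the least positive integer a for which 3^a > 79·a.
The first 5 eligible values, up to a = 5, all satisfy the conclusion.
a = 6: 3^a = 729 and 79·a = 474, so 729 > 474.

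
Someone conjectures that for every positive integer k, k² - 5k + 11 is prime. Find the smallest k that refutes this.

k = 7

For k = 1, 2, 3, 4, 5, 6 the conclusion holds.
k = 7: k² - 5k + 11 = 25 = 5 × 5, composite.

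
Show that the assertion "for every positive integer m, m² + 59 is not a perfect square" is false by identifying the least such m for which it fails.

A counterexample is any positive integer m such that m² + 59 is a perfect square; we check each in order.
The first 28 eligible values, up to m = 28, all satisfy the conclusion.
m = 29: 29² + 59 = 900 = 30², a perfect square.
Thus m = 29 disproves the claim, and no smaller m works.

m = 29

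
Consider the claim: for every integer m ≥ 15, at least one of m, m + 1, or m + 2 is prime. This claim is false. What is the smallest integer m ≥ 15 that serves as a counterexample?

m = 20

A counterexample is any integer m ≥ 15 such that m, m + 1, m + 2 are all composite; we check each in order.
The first 5 eligible values, up to m = 19, all satisfy the conclusion.
m = 20: 20 = 2 × 10; 21 = 3 × 7; 22 = 2 × 11 — all composite.
Hence m = 20 is a counterexample.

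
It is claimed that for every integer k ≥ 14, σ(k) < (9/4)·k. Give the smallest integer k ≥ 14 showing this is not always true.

k = 24

A counterexample is any integer k ≥ 14 such that the claim fails; we check each in order.
The first 10 eligible values, up to k = 23, all satisfy the conclusion.
k = 24: σ(24) = 60; 60 ≥ 54.
So k = 24 is the smallest counterexample.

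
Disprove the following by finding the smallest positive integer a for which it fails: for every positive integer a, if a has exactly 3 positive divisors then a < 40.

a = 49

a = 4: τ(4) = 3; 4 < 40.
a = 9: τ(9) = 3; 9 < 40.
a = 25: τ(25) = 3; 25 < 40.
a = 49: τ(49) = 3; 49 ≥ 40.
So a = 49 is the smallest counterexample.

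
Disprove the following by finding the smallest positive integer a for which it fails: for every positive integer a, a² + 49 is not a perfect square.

a = 24

A counterexample is any positive integer a such that a² + 49 is a perfect square; we check each in order.
The first 23 eligible values, up to a = 23, all satisfy the conclusion.
a = 24: 24² + 49 = 625 = 25², a perfect square.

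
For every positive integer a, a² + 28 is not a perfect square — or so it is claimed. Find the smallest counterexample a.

a = 1: 1² + 28 = 29, not a perfect square.
a = 2: 2² + 28 = 32, not a perfect square.
a = 3: 3² + 28 = 37, not a perfect square.
a = 4: 4² + 28 = 44, not a perfect square.
a = 5: 5² + 28 = 53, not a perfect square.
a = 6: 6² + 28 = 64 = 8², a perfect square.
Hence a = 6 is a counterexample.

a = 6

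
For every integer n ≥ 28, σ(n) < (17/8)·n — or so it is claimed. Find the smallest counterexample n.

n = 30

Check each integer n ≥ 28 in order until the claim fails.
n = 28: σ(28) = 56; 56 < 119/2.
n = 29: σ(29) = 30; 30 < 493/8.
n = 30: σ(30) = 72; 72 ≥ 255/4.
Hence n = 30 is a counterexample.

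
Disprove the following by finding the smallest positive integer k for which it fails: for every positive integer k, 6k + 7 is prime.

We need the least positive integer k for which 6k + 7 is not prime.
For k = 1, 2 the conclusion holds.
k = 3: 6k + 7 = 25 = 5 × 5, composite.

k = 3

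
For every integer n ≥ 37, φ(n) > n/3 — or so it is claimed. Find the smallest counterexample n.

A counterexample is any integer n ≥ 37 such that the claim fails; we check each in order.
The first 5 eligible values, up to n = 41, all satisfy the conclusion.
n = 42: φ(42) = 12 and 42/3 = 14, so φ(42) ≤ 42/3.
Thus n = 42 disproves the claim, and no smaller n works.

n = 42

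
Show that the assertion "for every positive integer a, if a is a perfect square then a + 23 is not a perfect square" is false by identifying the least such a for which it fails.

Check each positive integer a in order until a is a perfect square but a + 23 is a perfect square.
For a = 1, 4, 9, 16, 25, 36, 49, 64, 81, 100 the conclusion holds.
a = 121: 121 = 11² and 121 + 23 = 144 = 12².

a = 121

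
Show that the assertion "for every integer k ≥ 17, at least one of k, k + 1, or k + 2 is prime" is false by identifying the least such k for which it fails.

k = 20

k = 17: 17 is prime.
k = 18: 19 is prime.
k = 19: 19 is prime.
k = 20: 20 = 2 × 10; 21 = 3 × 7; 22 = 2 × 11 — all composite.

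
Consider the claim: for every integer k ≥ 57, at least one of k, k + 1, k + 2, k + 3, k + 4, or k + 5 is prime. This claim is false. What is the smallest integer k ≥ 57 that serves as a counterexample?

k = 90

We need the least integer k ≥ 57 for which k, k + 1, k + 2, k + 3, k + 4, k + 5 are all composite.
For k = 57, 58, 59, 60, …, 87, 88, 89 the conclusion holds.
k = 90: 90 = 2 × 45; 91 = 7 × 13; 92 = 2 × 46; 93 = 3 × 31; 94 = 2 × 47; 95 = 5 × 19 — all composite.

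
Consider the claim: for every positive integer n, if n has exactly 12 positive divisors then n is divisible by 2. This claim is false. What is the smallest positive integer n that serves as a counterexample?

We need the least positive integer n for which n has exactly 12 positive divisors but n is not divisible by 2.
The first 24 eligible values, up to n = 308, all satisfy the conclusion.
n = 315: τ(315) = 12; 315 mod 2 = 1.
Hence n = 315 is a counterexample.

n = 315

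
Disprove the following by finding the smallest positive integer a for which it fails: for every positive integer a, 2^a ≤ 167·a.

a = 11

Check each positive integer a in order until 2^a > 167·a.
For a = 1, 2, 3, 4, 5, 6, 7, 8, 9, 10 the conclusion holds.
a = 11: 2^a = 2048 and 167·a = 1837, so 2048 > 1837.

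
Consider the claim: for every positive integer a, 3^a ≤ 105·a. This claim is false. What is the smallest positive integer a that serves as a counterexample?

a = 1: 3^a = 3 and 105·a = 105, so 3 ≤ 105.
a = 2: 3^a = 9 and 105·a = 210, so 9 ≤ 210.
a = 3: 3^a = 27 and 105·a = 315, so 27 ≤ 315.
a = 4: 3^a = 81 and 105·a = 420, so 81 ≤ 420.
a = 5: 3^a = 243 and 105·a = 525, so 243 ≤ 525.
a = 6: 3^a = 729 and 105·a = 630, so 729 > 630.

a = 6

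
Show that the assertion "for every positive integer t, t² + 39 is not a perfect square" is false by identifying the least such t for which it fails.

We need the least positive integer t for which t² + 39 is a perfect square.
t = 1: 1² + 39 = 40, not a perfect square.
t = 2: 2² + 39 = 43, not a perfect square.
t = 3: 3² + 39 = 48, not a perfect square.
t = 4: 4² + 39 = 55, not a perfect square.
t = 5: 5² + 39 = 64 = 8², a perfect square.
So t = 5 is the smallest counterexample.

t = 5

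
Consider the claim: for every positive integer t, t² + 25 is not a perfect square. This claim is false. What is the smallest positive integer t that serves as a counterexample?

t = 12

We need the least positive integer t for which t² + 25 is a perfect square.
The first 11 eligible values, up to t = 11, all satisfy the conclusion.
t = 12: 12² + 25 = 169 = 13², a perfect square.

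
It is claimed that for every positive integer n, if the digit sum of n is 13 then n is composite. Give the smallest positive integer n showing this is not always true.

We need the least positive integer n for which the digit sum of n is 13 but n is prime.
For n = 49, 58 the conclusion holds.
n = 67: digit sum 13; 67 is prime, not composite.
Hence n = 67 is a counterexample.

n = 67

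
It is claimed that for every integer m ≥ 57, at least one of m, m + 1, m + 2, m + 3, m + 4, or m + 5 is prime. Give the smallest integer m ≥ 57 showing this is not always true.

For m = 57, 58, 59, 60, …, 87, 88, 89 the conclusion holds.
m = 90: 90 = 2 × 45; 91 = 7 × 13; 92 = 2 × 46; 93 = 3 × 31; 94 = 2 × 47; 95 = 5 × 19 — all composite.
Hence m = 90 is a counterexample.

m = 90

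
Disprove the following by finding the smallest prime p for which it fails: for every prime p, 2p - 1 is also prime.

p = 5

A counterexample is any prime p such that 2p - 1 is not prime; we check each in order.
For p = 2, 3 the conclusion holds.
p = 5: 2p - 1 = 9 = 3 × 3, not prime.
So p = 5 is the smallest counterexample.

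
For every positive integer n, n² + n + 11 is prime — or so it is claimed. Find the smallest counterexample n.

n = 10

We need the least positive integer n for which n² + n + 11 is not prime.
The first 9 eligible values, up to n = 9, all satisfy the conclusion.
n = 10: n² + n + 11 = 121 = 11 × 11, composite.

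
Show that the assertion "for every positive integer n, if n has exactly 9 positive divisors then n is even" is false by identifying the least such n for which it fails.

n = 225

We need the least positive integer n for which n has exactly 9 positive divisors but n is odd.
n = 36: divisors of 36: 9 divisors; 36 is even.
n = 100: divisors of 100: 9 divisors; 100 is even.
n = 196: divisors of 196: 9 divisors; 196 is even.
n = 225: divisors of 225: 9 divisors; 225 is odd.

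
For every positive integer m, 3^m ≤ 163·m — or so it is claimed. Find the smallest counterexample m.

We need the least positive integer m for which 3^m > 163·m.
The first 6 eligible values, up to m = 6, all satisfy the conclusion.
m = 7: 3^m = 2187 and 163·m = 1141, so 2187 > 1141.

m = 7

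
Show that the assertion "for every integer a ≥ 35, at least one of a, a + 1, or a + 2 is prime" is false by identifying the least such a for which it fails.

Check each integer a ≥ 35 in order until a, a + 1, a + 2 are all composite.
For a = 35, 36, 37 the conclusion holds.
a = 38: 38 = 2 × 19; 39 = 3 × 13; 40 = 2 × 20 — all composite.
Hence a = 38 is a counterexample.

a = 38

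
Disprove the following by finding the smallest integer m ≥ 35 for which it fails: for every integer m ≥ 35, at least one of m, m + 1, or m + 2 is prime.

m = 35: 37 is prime.
m = 36: 37 is prime.
m = 37: 37 is prime.
m = 38: 38 = 2 × 19; 39 = 3 × 13; 40 = 2 × 20 — all composite.

m = 38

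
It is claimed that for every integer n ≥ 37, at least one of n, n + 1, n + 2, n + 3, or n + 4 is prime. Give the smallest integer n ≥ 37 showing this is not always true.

n = 48

We need the least integer n ≥ 37 for which n, n + 1, n + 2, n + 3, n + 4 are all composite.
For n = 37, 38, 39, 40, …, 45, 46, 47 the conclusion holds.
n = 48: 48 = 2 × 24; 49 = 7 × 7; 50 = 2 × 25; 51 = 3 × 17; 52 = 2 × 26 — all composite.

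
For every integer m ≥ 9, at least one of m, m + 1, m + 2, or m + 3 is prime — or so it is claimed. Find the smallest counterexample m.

The first 15 eligible values, up to m = 23, all satisfy the conclusion.
m = 24: 24 = 2 × 12; 25 = 5 × 5; 26 = 2 × 13; 27 = 3 × 9 — all composite.

m = 24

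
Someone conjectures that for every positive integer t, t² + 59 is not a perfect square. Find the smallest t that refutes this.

t = 29

Check each positive integer t in order until t² + 59 is a perfect square.
For t = 1, 2, 3, 4, …, 26, 27, 28 the conclusion holds.
t = 29: 29² + 59 = 900 = 30², a perfect square.
Hence t = 29 is a counterexample.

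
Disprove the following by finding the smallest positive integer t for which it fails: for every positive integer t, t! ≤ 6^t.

t = 14

For t = 1, 2, 3, 4, …, 11, 12, 13 the conclusion holds.
t = 14: t! = 87178291200 and 6^t = 78364164096, so 87178291200 > 78364164096.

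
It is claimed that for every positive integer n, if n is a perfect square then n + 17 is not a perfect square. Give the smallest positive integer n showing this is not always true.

n = 64

Check each positive integer n in order until n is a perfect square but n + 17 is a perfect square.
The first 7 eligible values, up to n = 49, all satisfy the conclusion.
n = 64: 64 = 8² and 64 + 17 = 81 = 9².
Hence n = 64 is a counterexample.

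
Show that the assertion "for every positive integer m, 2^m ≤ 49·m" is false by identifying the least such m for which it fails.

m = 9

We need the least positive integer m for which 2^m > 49·m.
The first 8 eligible values, up to m = 8, all satisfy the conclusion.
m = 9: 2^m = 512 and 49·m = 441, so 512 > 441.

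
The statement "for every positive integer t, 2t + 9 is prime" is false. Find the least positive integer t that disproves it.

Check each positive integer t in order until 2t + 9 is not prime.
t = 1: 2t + 9 = 11, prime.
t = 2: 2t + 9 = 13, prime.
t = 3: 2t + 9 = 15 = 3 × 5, composite.
Thus t = 3 disproves the claim, and no smaller t works.

t = 3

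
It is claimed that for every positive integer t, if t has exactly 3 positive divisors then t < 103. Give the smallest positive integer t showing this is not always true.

We need the least positive integer t for which t has exactly 3 positive divisors but the claim fails.
The first 4 eligible values, up to t = 49, all satisfy the conclusion.
t = 121: τ(121) = 3; 121 ≥ 103.

t = 121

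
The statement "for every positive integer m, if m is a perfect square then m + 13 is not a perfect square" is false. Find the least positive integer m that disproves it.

m = 36

We need the least positive integer m for which m is a perfect square but m + 13 is a perfect square.
m = 1: 1 + 13 = 14, not a perfect square.
m = 4: 4 + 13 = 17, not a perfect square.
m = 9: 9 + 13 = 22, not a perfect square.
m = 16: 16 + 13 = 29, not a perfect square.
m = 25: 25 + 13 = 38, not a perfect square.
m = 36: 36 = 6² and 36 + 13 = 49 = 7².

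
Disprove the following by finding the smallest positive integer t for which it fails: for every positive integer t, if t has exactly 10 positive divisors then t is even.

A counterexample is any positive integer t such that t has exactly 10 positive divisors but t is odd; we check each in order.
The first 9 eligible values, up to t = 368, all satisfy the conclusion.
t = 405: divisors of 405: 10 divisors; 405 is odd.

t = 405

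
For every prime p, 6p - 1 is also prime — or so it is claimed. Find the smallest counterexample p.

For p = 2, 3, 5, 7 the conclusion holds.
p = 11: 6p - 1 = 65 = 5 × 13, not prime.
Hence p = 11 is a counterexample.

p = 11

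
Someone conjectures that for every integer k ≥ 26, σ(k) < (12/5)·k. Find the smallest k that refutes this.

We need the least integer k ≥ 26 for which the claim fails.
For k = 26, 27, 28, 29 the conclusion holds.
k = 30: σ(30) = 72; 72 ≥ 72.
Thus k = 30 disproves the claim, and no smaller k works.

k = 30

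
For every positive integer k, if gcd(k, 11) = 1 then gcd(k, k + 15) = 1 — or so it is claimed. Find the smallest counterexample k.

k = 3

A counterexample is any positive integer k such that gcd(k, 11) = 1 but gcd(k, k + 15) > 1; we check each in order.
For k = 1, 2 the conclusion holds.
k = 3: gcd(3, 18) = 3.
So k = 3 is the smallest counterexample.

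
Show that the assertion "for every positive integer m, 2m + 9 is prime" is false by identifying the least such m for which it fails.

m = 3

m = 1: 2m + 9 = 11, prime.
m = 2: 2m + 9 = 13, prime.
m = 3: 2m + 9 = 15 = 3 × 5, composite.
Hence m = 3 is a counterexample.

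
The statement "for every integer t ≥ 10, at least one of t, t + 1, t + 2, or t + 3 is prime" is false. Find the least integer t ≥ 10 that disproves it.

t = 24

We need the least integer t ≥ 10 for which t, t + 1, t + 2, t + 3 are all composite.
For t = 10, 11, 12, 13, …, 21, 22, 23 the conclusion holds.
t = 24: 24 = 2 × 12; 25 = 5 × 5; 26 = 2 × 13; 27 = 3 × 9 — all composite.
So t = 24 is the smallest counterexample.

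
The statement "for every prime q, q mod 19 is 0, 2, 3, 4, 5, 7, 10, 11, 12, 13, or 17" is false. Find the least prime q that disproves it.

The first 11 eligible values, up to q = 31, all satisfy the conclusion.
q = 37: 37 mod 19 = 18 — not in {0, 2, 3, 4, 5, 7, 10, 11, 12, 13, 17}.
Hence q = 37 is a counterexample.

q = 37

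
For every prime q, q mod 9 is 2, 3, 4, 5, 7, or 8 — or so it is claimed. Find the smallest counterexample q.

q = 19

Check each prime q in order until the claim fails.
For q = 2, 3, 5, 7, 11, 13, 17 the conclusion holds.
q = 19: 19 mod 9 = 1 — not in {2, 3, 4, 5, 7, 8}.
Hence q = 19 is a counterexample.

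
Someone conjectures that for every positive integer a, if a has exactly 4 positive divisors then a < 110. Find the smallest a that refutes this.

a = 111

Check each positive integer a in order until a has exactly 4 positive divisors but the claim fails.
For a = 6, 8, 10, 14, …, 94, 95, 106 the conclusion holds.
a = 111: τ(111) = 4; 111 ≥ 110.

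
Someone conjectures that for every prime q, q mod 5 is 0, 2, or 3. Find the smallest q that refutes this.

q = 11

q = 2: 2 mod 5 = 2.
q = 3: 3 mod 5 = 3.
q = 5: 5 mod 5 = 0.
q = 7: 7 mod 5 = 2.
q = 11: 11 mod 5 = 1 — not in {0, 2, 3}.
Hence q = 11 is a counterexample.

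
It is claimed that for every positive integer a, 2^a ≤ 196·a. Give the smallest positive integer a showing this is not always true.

Check each positive integer a in order until 2^a > 196·a.
The first 11 eligible values, up to a = 11, all satisfy the conclusion.
a = 12: 2^a = 4096 and 196·a = 2352, so 4096 > 2352.

a = 12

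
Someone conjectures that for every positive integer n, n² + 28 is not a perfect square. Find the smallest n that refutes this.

Check each positive integer n in order until n² + 28 is a perfect square.
The first 5 eligible values, up to n = 5, all satisfy the conclusion.
n = 6: 6² + 28 = 64 = 8², a perfect square.

n = 6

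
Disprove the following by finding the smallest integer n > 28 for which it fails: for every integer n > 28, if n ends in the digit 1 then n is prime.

A counterexample is any integer n > 28 such that n ends in the digit 1 but n is not prime; we check each in order.
n = 31: 31 ends in 1 and is prime.
n = 41: 41 ends in 1 and is prime.
n = 51: 51 ends in 1; 51 = 3 × 17, composite.

n = 51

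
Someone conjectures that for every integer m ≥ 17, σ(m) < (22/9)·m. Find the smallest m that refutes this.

m = 24

For m = 17, 18, 19, 20, 21, 22, 23 the conclusion holds.
m = 24: σ(24) = 60; 60 ≥ 176/3.
Thus m = 24 disproves the claim, and no smaller m works.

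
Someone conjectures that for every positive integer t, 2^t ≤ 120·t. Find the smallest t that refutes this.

We need the least positive integer t for which 2^t > 120·t.
For t = 1, 2, 3, 4, 5, 6, 7, 8, 9, 10 the conclusion holds.
t = 11: 2^t = 2048 and 120·t = 1320, so 2048 > 1320.

t = 11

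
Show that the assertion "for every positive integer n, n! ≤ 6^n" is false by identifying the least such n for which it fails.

n = 14

For n = 1, 2, 3, 4, …, 11, 12, 13 the conclusion holds.
n = 14: n! = 87178291200 and 6^n = 78364164096, so 87178291200 > 78364164096.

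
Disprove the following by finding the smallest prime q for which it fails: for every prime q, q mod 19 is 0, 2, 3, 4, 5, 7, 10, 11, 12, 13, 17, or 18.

Check each prime q in order until the claim fails.
For q = 2, 3, 5, 7, …, 37, 41, 43 the conclusion holds.
q = 47: 47 mod 19 = 9 — not in {0, 2, 3, 4, 5, 7, 10, 11, 12, 13, 17, 18}.

q = 47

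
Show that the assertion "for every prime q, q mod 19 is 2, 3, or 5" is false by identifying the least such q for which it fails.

q = 7

Check each prime q in order until the claim fails.
For q = 2, 3, 5 the conclusion holds.
q = 7: 7 mod 19 = 7 — not in {2, 3, 5}.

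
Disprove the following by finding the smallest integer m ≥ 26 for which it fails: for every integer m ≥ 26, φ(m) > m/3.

For m = 26, 27, 28, 29 the conclusion holds.
m = 30: φ(30) = 8 and 30/3 = 10, so φ(30) ≤ 30/3.
So m = 30 is the smallest counterexample.

m = 30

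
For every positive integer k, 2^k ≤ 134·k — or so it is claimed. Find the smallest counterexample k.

We need the least positive integer k for which 2^k > 134·k.
The first 10 eligible values, up to k = 10, all satisfy the conclusion.
k = 11: 2^k = 2048 and 134·k = 1474, so 2048 > 1474.
Hence k = 11 is a counterexample.

k = 11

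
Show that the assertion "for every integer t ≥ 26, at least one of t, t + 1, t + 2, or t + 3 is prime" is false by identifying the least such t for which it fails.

t = 32

Check each integer t ≥ 26 in order until t, t + 1, t + 2, t + 3 are all composite.
The first 6 eligible values, up to t = 31, all satisfy the conclusion.
t = 32: 32 = 2 × 16; 33 = 3 × 11; 34 = 2 × 17; 35 = 5 × 7 — all composite.
So t = 32 is the smallest counterexample.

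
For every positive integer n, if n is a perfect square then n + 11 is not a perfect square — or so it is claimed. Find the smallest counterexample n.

For n = 1, 4, 9, 16 the conclusion holds.
n = 25: 25 = 5² and 25 + 11 = 36 = 6².

n = 25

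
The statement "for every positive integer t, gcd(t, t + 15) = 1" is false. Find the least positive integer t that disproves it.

t = 3

t = 1: gcd(1, 16) = 1.
t = 2: gcd(2, 17) = 1.
t = 3: gcd(3, 18) = 3.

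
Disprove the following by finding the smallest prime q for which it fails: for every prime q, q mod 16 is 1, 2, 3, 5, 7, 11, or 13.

q = 31

For q = 2, 3, 5, 7, 11, 13, 17, 19, 23, 29 the conclusion holds.
q = 31: 31 mod 16 = 15 — not in {1, 2, 3, 5, 7, 11, 13}.
Hence q = 31 is a counterexample.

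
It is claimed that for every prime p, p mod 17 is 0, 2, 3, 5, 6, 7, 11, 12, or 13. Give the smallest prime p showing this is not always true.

A counterexample is any prime p such that the claim fails; we check each in order.
For p = 2, 3, 5, 7, 11, 13, 17, 19, 23, 29 the conclusion holds.
p = 31: 31 mod 17 = 14 — not in {0, 2, 3, 5, 6, 7, 11, 12, 13}.
So p = 31 is the smallest counterexample.

p = 31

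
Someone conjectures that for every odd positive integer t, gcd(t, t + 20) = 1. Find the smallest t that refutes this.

Check each odd positive integer t in order until gcd(t, t + 20) > 1.
For t = 1, 3 the conclusion holds.
t = 5: gcd(5, 25) = 5.
Hence t = 5 is a counterexample.

t = 5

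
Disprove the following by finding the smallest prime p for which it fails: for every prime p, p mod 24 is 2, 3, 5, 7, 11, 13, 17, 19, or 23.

For p = 2, 3, 5, 7, …, 61, 67, 71 the conclusion holds.
p = 73: 73 mod 24 = 1 — not in {2, 3, 5, 7, 11, 13, 17, 19, 23}.

p = 73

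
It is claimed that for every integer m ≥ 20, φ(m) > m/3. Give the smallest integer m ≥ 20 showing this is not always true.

A counterexample is any integer m ≥ 20 such that the claim fails; we check each in order.
The first 4 eligible values, up to m = 23, all satisfy the conclusion.
m = 24: φ(24) = 8 and 24/3 = 8, so φ(24) ≤ 24/3.
Hence m = 24 is a counterexample.

m = 24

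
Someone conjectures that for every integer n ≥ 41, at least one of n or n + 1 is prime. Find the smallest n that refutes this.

Check each integer n ≥ 41 in order until n, n + 1 are both composite.
For n = 41, 42, 43 the conclusion holds.
n = 44: 44 = 2 × 22; 45 = 3 × 15 — both composite.
Thus n = 44 disproves the claim, and no smaller n works.

n = 44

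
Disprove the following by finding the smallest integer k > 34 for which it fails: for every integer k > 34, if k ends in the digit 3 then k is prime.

k = 63

k = 43: 43 ends in 3 and is prime.
k = 53: 53 ends in 3 and is prime.
k = 63: 63 ends in 3; 63 = 3 × 21, composite.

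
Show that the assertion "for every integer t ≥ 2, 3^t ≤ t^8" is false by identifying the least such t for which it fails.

t = 23

For t = 2, 3, 4, 5, …, 20, 21, 22 the conclusion holds.
t = 23: 3^t = 94143178827 and t^8 = 78310985281, so 94143178827 > 78310985281.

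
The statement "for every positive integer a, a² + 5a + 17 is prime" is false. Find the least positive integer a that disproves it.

a = 8

The first 7 eligible values, up to a = 7, all satisfy the conclusion.
a = 8: a² + 5a + 17 = 121 = 11 × 11, composite.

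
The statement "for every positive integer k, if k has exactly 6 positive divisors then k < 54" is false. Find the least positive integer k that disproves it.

Check each positive integer k in order until k has exactly 6 positive divisors but the claim fails.
The first 9 eligible values, up to k = 52, all satisfy the conclusion.
k = 63: τ(63) = 6; 63 ≥ 54.

k = 63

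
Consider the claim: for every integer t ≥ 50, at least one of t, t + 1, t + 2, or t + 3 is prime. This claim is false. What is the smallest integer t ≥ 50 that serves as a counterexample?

Check each integer t ≥ 50 in order until t, t + 1, t + 2, t + 3 are all composite.
The first 4 eligible values, up to t = 53, all satisfy the conclusion.
t = 54: 54 = 2 × 27; 55 = 5 × 11; 56 = 2 × 28; 57 = 3 × 19 — all composite.
Thus t = 54 disproves the claim, and no smaller t works.

t = 54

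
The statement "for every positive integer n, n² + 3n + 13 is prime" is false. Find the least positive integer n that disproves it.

A counterexample is any positive integer n such that n² + 3n + 13 is not prime; we check each in order.
For n = 1, 2, 3, 4, 5, 6, 7, 8 the conclusion holds.
n = 9: n² + 3n + 13 = 121 = 11 × 11, composite.
Hence n = 9 is a counterexample.

n = 9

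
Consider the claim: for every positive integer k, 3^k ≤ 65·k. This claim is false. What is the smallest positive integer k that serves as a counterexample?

k = 6

A counterexample is any positive integer k such that 3^k > 65·k; we check each in order.
k = 1: 3^k = 3 and 65·k = 65, so 3 ≤ 65.
k = 2: 3^k = 9 and 65·k = 130, so 9 ≤ 130.
k = 3: 3^k = 27 and 65·k = 195, so 27 ≤ 195.
k = 4: 3^k = 81 and 65·k = 260, so 81 ≤ 260.
k = 5: 3^k = 243 and 65·k = 325, so 243 ≤ 325.
k = 6: 3^k = 729 and 65·k = 390, so 729 > 390.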